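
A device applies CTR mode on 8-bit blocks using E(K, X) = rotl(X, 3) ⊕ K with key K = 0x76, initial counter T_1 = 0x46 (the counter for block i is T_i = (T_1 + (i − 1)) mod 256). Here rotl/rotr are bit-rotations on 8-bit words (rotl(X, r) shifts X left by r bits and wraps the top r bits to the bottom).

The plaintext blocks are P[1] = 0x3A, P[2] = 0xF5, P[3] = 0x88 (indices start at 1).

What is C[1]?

C[1] = 0x7E

CTR encryption: S_i = E(K, T_i) where T_i is the counter for block i; C_i = P_i ⊕ S_i.
C[1]: T = 0x46, S = E(K, T) = 0x44; 0x3A ⊕ 0x44 = 0x7E.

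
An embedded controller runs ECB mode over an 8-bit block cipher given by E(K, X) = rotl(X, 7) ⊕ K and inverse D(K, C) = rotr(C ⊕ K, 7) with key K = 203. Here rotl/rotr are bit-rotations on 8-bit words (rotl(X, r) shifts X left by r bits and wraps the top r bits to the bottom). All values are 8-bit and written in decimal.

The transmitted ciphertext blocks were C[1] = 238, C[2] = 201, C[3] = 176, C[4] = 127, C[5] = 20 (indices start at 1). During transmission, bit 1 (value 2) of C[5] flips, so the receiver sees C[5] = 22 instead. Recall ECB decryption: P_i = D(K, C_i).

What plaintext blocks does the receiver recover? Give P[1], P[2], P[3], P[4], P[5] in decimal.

Only C[5] changed, to 22. In ECB, a change in C_i affects only P_i. Decrypting the received ciphertext:
P[1]: D(K, 238) = 74.
P[2]: D(K, 201) = 4.
P[3]: D(K, 176) = 246.
P[4]: D(K, 127) = 105.
P[5]: D(K, 22) = 187.
Blocks that differ from the original plaintext: P[5].

P[1] = 74, P[2] = 4, P[3] = 246, P[4] = 105, P[5] = 187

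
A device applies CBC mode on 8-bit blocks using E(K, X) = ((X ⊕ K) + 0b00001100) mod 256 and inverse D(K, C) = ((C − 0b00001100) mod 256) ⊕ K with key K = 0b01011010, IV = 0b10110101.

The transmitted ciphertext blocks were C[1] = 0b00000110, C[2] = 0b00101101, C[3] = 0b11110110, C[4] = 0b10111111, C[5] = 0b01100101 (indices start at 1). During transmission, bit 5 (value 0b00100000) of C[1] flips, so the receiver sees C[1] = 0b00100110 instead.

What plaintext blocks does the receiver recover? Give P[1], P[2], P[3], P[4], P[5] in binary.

CBC decryption: P_i = D(K, C_i) ⊕ C_{i−1}, with C_{0} = IV.
Only C[1] changed, to 0b00100110. In CBC, a change in C_i garbles P_i and flips the same bit in P_{i+1}. Decrypting the received ciphertext:
P[1]: D(K, 0b00100110) = 0b01000000; 0b01000000 ⊕ 0b10110101 = 0b11110101.
P[2]: D(K, 0b00101101) = 0b01111011; 0b01111011 ⊕ 0b00100110 = 0b01011101.
P[3]: D(K, 0b11110110) = 0b10110000; 0b10110000 ⊕ 0b00101101 = 0b10011101.
P[4]: D(K, 0b10111111) = 0b11101001; 0b11101001 ⊕ 0b11110110 = 0b00011111.
P[5]: D(K, 0b01100101) = 0b00000011; 0b00000011 ⊕ 0b10111111 = 0b10111100.
Blocks that differ from the original plaintext: P[1], P[2].

P[1] = 0b11110101, P[2] = 0b01011101, P[3] = 0b10011101, P[4] = 0b00011111, P[5] = 0b10111100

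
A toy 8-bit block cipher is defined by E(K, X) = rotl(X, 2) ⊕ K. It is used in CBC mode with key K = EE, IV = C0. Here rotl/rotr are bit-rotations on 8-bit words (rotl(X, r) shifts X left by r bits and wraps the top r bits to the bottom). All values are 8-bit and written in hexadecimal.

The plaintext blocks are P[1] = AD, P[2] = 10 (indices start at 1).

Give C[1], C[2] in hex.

CBC encryption: C_i = E(K, P_i ⊕ C_{i−1}), with C_{0} = IV.
C[1]: P[1] ⊕ C0 = 6D; E(K, 6D) = 5B.
C[2]: P[2] ⊕ 5B = 4B; E(K, 4B) = C3.

C[1] = 5B, C[2] = C3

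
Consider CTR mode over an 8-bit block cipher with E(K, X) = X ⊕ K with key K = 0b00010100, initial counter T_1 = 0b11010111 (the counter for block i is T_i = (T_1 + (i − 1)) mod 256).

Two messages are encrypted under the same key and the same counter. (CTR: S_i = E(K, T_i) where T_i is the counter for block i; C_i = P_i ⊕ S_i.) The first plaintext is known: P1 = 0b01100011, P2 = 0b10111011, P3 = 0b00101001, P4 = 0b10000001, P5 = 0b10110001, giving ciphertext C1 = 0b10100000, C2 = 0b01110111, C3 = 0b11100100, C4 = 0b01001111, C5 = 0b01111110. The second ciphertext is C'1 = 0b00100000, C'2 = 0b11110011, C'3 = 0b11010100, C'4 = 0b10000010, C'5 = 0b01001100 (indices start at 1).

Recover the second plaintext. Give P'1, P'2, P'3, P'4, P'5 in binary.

P'1 = 0b11100011, P'2 = 0b00111111, P'3 = 0b00011001, P'4 = 0b01001100, P'5 = 0b10000011

In CTR with a reused counter, both messages share the same keystream S_i, so C_i ⊕ C'_i = P_i ⊕ P'_i and thus P'_i = P_i ⊕ C_i ⊕ C'_i.
P'1: 0b01100011 ⊕ 0b10100000 ⊕ 0b00100000 = 0b11100011.
P'2: 0b10111011 ⊕ 0b01110111 ⊕ 0b11110011 = 0b00111111.
P'3: 0b00101001 ⊕ 0b11100100 ⊕ 0b11010100 = 0b00011001.
P'4: 0b10000001 ⊕ 0b01001111 ⊕ 0b10000010 = 0b01001100.
P'5: 0b10110001 ⊕ 0b01111110 ⊕ 0b01001100 = 0b10000011.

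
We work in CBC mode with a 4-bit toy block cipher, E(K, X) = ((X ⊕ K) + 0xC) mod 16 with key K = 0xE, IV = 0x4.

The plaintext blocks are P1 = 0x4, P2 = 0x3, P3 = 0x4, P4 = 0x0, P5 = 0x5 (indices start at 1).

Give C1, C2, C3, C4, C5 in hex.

C1 = 0xA, C2 = 0x3, C3 = 0x5, C4 = 0x7, C5 = 0x8

CBC encryption: C_i = E(K, P_i ⊕ C_{i−1}), with C_{0} = IV.
C1: P1 ⊕ 0x4 = 0x0; E(K, 0x0) = 0xA.
C2: P2 ⊕ 0xA = 0x9; E(K, 0x9) = 0x3.
C3: P3 ⊕ 0x3 = 0x7; E(K, 0x7) = 0x5.
C4: P4 ⊕ 0x5 = 0x5; E(K, 0x5) = 0x7.
C5: P5 ⊕ 0x7 = 0x2; E(K, 0x2) = 0x8.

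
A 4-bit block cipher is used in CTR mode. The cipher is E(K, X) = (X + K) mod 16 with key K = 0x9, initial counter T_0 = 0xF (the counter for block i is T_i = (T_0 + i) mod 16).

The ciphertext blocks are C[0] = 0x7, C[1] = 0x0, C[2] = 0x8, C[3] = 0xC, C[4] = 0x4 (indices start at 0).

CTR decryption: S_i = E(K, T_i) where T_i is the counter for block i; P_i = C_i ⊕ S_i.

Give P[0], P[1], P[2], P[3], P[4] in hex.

P[0] = 0xF, P[1] = 0x9, P[2] = 0x2, P[3] = 0x7, P[4] = 0x8

P[0]: T = 0xF, S = E(K, T) = 0x8; 0x7 ⊕ 0x8 = 0xF.
P[1]: T = 0x0, S = E(K, T) = 0x9; 0x0 ⊕ 0x9 = 0x9.
P[2]: T = 0x1, S = E(K, T) = 0xA; 0x8 ⊕ 0xA = 0x2.
P[3]: T = 0x2, S = E(K, T) = 0xB; 0xC ⊕ 0xB = 0x7.
P[4]: T = 0x3, S = E(K, T) = 0xC; 0x4 ⊕ 0xC = 0x8.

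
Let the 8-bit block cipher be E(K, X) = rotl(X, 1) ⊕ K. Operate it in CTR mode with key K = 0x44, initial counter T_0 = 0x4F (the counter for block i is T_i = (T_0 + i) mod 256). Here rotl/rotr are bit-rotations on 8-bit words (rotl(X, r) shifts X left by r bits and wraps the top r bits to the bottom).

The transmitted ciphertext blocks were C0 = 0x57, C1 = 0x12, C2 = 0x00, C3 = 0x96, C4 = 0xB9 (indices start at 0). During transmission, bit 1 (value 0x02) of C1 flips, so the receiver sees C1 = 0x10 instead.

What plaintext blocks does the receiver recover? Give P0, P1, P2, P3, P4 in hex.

P0 = 0x8D, P1 = 0xF4, P2 = 0xE6, P3 = 0x76, P4 = 0x5B

CTR decryption: S_i = E(K, T_i) where T_i is the counter for block i; P_i = C_i ⊕ S_i.
Only C1 changed, to 0x10. In CTR, a change in C_i flips the same bit in P_i only; the keystream is unaffected. Decrypting the received ciphertext:
P0: T = 0x4F, S = E(K, T) = 0xDA; 0x57 ⊕ 0xDA = 0x8D.
P1: T = 0x50, S = E(K, T) = 0xE4; 0x10 ⊕ 0xE4 = 0xF4.
P2: T = 0x51, S = E(K, T) = 0xE6; 0x00 ⊕ 0xE6 = 0xE6.
P3: T = 0x52, S = E(K, T) = 0xE0; 0x96 ⊕ 0xE0 = 0x76.
P4: T = 0x53, S = E(K, T) = 0xE2; 0xB9 ⊕ 0xE2 = 0x5B.
Blocks that differ from the original plaintext: P1.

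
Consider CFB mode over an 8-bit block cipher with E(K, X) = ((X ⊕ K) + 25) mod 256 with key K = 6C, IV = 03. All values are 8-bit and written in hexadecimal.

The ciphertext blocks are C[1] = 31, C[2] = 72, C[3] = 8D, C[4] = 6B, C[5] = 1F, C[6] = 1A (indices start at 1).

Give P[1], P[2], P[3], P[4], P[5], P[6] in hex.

CFB decryption: P_i = C_i ⊕ E(K, C_{i−1}), with C_{0} = IV.
P[1]: E(K, 03) = 94; 31 ⊕ 94 = A5.
P[2]: E(K, 31) = 82; 72 ⊕ 82 = F0.
P[3]: E(K, 72) = 43; 8D ⊕ 43 = CE.
P[4]: E(K, 8D) = 06; 6B ⊕ 06 = 6D.
P[5]: E(K, 6B) = 2C; 1F ⊕ 2C = 33.
P[6]: E(K, 1F) = 98; 1A ⊕ 98 = 82.

P[1] = A5, P[2] = F0, P[3] = CE, P[4] = 6D, P[5] = 33, P[6] = 82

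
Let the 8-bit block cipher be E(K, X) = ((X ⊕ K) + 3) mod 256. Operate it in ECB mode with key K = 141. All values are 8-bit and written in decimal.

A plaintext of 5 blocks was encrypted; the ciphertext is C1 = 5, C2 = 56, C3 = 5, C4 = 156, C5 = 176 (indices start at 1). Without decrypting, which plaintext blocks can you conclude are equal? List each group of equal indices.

P1 = P3

ECB encrypts each block independently with the same key, so equal ciphertext blocks imply equal plaintext blocks.
C1 = C3 = 5, so P1 = P3.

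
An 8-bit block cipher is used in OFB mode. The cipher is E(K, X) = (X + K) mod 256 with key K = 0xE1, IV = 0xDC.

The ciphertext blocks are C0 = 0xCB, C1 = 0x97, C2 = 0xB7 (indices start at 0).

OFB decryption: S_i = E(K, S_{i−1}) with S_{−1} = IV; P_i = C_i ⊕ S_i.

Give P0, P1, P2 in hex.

P0: S = E(K, 0xDC) = 0xBD; 0xCB ⊕ 0xBD = 0x76.
P1: S = E(K, 0xBD) = 0x9E; 0x97 ⊕ 0x9E = 0x09.
P2: S = E(K, 0x9E) = 0x7F; 0xB7 ⊕ 0x7F = 0xC8.

P0 = 0x76, P1 = 0x09, P2 = 0xC8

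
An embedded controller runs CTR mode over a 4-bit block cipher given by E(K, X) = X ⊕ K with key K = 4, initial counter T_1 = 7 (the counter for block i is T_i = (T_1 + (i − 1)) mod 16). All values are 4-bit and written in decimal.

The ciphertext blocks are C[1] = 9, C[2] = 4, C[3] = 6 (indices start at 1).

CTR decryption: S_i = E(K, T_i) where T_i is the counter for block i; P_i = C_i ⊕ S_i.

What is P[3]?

P[3]: T = 9, S = E(K, T) = 13; 6 ⊕ 13 = 11.

P[3] = 11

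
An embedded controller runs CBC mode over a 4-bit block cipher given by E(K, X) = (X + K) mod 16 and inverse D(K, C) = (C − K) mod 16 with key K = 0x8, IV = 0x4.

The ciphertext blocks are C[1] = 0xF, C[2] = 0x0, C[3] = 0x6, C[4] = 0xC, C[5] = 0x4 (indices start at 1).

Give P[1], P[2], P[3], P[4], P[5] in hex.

CBC decryption: P_i = D(K, C_i) ⊕ C_{i−1}, with C_{0} = IV.
P[1]: D(K, 0xF) = 0x7; 0x7 ⊕ 0x4 = 0x3.
P[2]: D(K, 0x0) = 0x8; 0x8 ⊕ 0xF = 0x7.
P[3]: D(K, 0x6) = 0xE; 0xE ⊕ 0x0 = 0xE.
P[4]: D(K, 0xC) = 0x4; 0x4 ⊕ 0x6 = 0x2.
P[5]: D(K, 0x4) = 0xC; 0xC ⊕ 0xC = 0x0.

P[1] = 0x3, P[2] = 0x7, P[3] = 0xE, P[4] = 0x2, P[5] = 0x0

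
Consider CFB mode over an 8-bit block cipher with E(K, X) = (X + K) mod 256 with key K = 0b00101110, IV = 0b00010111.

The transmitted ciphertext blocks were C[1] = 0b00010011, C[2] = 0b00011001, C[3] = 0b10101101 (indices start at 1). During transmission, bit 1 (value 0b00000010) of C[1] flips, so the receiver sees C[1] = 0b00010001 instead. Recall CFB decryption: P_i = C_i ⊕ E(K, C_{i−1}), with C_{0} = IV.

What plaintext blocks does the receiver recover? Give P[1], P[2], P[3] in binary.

Only C[1] changed, to 0b00010001. In CFB, a change in C_i flips the same bit in P_i and garbles P_{i+1}. Decrypting the received ciphertext:
P[1]: E(K, 0b00010111) = 0b01000101; 0b00010001 ⊕ 0b01000101 = 0b01010100.
P[2]: E(K, 0b00010001) = 0b00111111; 0b00011001 ⊕ 0b00111111 = 0b00100110.
P[3]: E(K, 0b00011001) = 0b01000111; 0b10101101 ⊕ 0b01000111 = 0b11101010.
Blocks that differ from the original plaintext: P[1], P[2].

P[1] = 0b01010100, P[2] = 0b00100110, P[3] = 0b11101010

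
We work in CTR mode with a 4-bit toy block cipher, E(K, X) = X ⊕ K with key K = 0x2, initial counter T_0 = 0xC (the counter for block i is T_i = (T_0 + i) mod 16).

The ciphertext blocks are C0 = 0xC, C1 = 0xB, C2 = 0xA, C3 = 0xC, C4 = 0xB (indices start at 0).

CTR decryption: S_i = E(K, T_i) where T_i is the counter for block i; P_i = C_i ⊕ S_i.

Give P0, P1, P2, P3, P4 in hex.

P0: T = 0xC, S = E(K, T) = 0xE; 0xC ⊕ 0xE = 0x2.
P1: T = 0xD, S = E(K, T) = 0xF; 0xB ⊕ 0xF = 0x4.
P2: T = 0xE, S = E(K, T) = 0xC; 0xA ⊕ 0xC = 0x6.
P3: T = 0xF, S = E(K, T) = 0xD; 0xC ⊕ 0xD = 0x1.
P4: T = 0x0, S = E(K, T) = 0x2; 0xB ⊕ 0x2 = 0x9.

P0 = 0x2, P1 = 0x4, P2 = 0x6, P3 = 0x1, P4 = 0x9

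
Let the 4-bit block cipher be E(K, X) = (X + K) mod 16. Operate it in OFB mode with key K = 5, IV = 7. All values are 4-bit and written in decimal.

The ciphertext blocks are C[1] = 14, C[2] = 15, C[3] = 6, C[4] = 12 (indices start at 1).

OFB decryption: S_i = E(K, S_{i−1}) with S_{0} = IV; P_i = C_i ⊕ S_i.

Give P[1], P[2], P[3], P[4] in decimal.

P[1] = 2, P[2] = 14, P[3] = 0, P[4] = 7

P[1]: S = E(K, 7) = 12; 14 ⊕ 12 = 2.
P[2]: S = E(K, 12) = 1; 15 ⊕ 1 = 14.
P[3]: S = E(K, 1) = 6; 6 ⊕ 6 = 0.
P[4]: S = E(K, 6) = 11; 12 ⊕ 11 = 7.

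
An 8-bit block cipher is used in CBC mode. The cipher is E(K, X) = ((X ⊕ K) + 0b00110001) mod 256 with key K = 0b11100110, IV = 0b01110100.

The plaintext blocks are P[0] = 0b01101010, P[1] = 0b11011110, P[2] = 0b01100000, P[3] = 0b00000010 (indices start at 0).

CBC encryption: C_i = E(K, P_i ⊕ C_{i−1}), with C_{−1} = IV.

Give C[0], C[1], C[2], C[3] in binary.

C[0]: P[0] ⊕ 0b01110100 = 0b00011110; E(K, 0b00011110) = 0b00101001.
C[1]: P[1] ⊕ 0b00101001 = 0b11110111; E(K, 0b11110111) = 0b01000010.
C[2]: P[2] ⊕ 0b01000010 = 0b00100010; E(K, 0b00100010) = 0b11110101.
C[3]: P[3] ⊕ 0b11110101 = 0b11110111; E(K, 0b11110111) = 0b01000010.

C[0] = 0b00101001, C[1] = 0b01000010, C[2] = 0b11110101, C[3] = 0b01000010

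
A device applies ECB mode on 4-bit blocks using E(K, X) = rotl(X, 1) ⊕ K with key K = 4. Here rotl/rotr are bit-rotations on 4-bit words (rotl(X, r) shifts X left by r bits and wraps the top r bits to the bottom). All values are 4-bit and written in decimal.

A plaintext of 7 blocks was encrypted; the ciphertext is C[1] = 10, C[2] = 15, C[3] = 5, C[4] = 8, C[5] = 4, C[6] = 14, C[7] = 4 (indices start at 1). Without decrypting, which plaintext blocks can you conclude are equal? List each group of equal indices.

ECB encrypts each block independently with the same key, so equal ciphertext blocks imply equal plaintext blocks.
C[5] = C[7] = 4, so P[5] = P[7].

P[5] = P[7]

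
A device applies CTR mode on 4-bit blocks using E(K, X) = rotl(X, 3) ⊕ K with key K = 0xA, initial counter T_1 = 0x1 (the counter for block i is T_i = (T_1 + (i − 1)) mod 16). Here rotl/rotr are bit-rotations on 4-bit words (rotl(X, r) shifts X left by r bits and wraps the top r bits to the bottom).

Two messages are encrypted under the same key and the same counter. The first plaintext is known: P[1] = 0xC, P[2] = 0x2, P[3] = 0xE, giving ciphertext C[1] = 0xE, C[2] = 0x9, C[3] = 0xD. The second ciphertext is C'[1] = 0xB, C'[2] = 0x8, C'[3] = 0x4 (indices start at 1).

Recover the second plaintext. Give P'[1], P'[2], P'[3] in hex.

P'[1] = 0x9, P'[2] = 0x3, P'[3] = 0x7

In CTR with a reused counter, both messages share the same keystream S_i, so C_i ⊕ C'_i = P_i ⊕ P'_i and thus P'_i = P_i ⊕ C_i ⊕ C'_i.
P'[1]: 0xC ⊕ 0xE ⊕ 0xB = 0x9.
P'[2]: 0x2 ⊕ 0x9 ⊕ 0x8 = 0x3.
P'[3]: 0xE ⊕ 0xD ⊕ 0x4 = 0x7.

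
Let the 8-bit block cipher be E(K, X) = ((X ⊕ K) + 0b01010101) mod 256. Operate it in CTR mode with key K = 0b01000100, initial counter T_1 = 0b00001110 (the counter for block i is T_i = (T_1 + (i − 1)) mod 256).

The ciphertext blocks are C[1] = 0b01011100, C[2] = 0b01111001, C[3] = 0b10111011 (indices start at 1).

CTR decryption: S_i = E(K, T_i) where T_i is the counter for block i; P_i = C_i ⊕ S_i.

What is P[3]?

P[3] = 0b00010010

P[3]: T = 0b00010000, S = E(K, T) = 0b10101001; 0b10111011 ⊕ 0b10101001 = 0b00010010.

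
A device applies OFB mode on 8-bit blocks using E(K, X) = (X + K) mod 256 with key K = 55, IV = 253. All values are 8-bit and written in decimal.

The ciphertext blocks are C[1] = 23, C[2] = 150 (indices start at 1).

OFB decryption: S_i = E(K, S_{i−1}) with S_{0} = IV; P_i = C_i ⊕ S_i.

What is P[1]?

P[1]: S = E(K, 253) = 52; 23 ⊕ 52 = 35.

P[1] = 35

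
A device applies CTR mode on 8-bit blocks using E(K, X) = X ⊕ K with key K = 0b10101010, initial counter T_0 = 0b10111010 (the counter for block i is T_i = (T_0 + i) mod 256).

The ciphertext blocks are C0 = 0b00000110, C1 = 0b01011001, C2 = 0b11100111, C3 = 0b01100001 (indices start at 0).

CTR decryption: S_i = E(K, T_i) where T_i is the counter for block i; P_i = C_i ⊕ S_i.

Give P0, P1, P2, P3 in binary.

P0 = 0b00010110, P1 = 0b01001000, P2 = 0b11110001, P3 = 0b01110110

P0: T = 0b10111010, S = E(K, T) = 0b00010000; 0b00000110 ⊕ 0b00010000 = 0b00010110.
P1: T = 0b10111011, S = E(K, T) = 0b00010001; 0b01011001 ⊕ 0b00010001 = 0b01001000.
P2: T = 0b10111100, S = E(K, T) = 0b00010110; 0b11100111 ⊕ 0b00010110 = 0b11110001.
P3: T = 0b10111101, S = E(K, T) = 0b00010111; 0b01100001 ⊕ 0b00010111 = 0b01110110.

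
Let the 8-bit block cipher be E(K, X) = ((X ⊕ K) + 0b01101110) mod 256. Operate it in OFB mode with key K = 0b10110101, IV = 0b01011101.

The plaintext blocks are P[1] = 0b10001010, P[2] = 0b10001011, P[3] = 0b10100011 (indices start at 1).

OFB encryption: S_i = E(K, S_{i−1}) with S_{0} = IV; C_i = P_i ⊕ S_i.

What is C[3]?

C[3] = 0b11110001

C[1]: S = E(K, 0b01011101) = 0b01010110; 0b10001010 ⊕ 0b01010110 = 0b11011100.
C[2]: S = E(K, 0b01010110) = 0b01010001; 0b10001011 ⊕ 0b01010001 = 0b11011010.
C[3]: S = E(K, 0b01010001) = 0b01010010; 0b10100011 ⊕ 0b01010010 = 0b11110001.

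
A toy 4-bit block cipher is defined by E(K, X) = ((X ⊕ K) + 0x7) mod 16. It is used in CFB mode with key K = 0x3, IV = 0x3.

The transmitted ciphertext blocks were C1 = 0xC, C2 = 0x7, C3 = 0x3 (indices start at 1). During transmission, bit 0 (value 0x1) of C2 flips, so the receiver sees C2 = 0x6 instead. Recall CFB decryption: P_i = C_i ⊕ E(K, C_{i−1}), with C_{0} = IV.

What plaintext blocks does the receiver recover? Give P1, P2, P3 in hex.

Only C2 changed, to 0x6. In CFB, a change in C_i flips the same bit in P_i and garbles P_{i+1}. Decrypting the received ciphertext:
P1: E(K, 0x3) = 0x7; 0xC ⊕ 0x7 = 0xB.
P2: E(K, 0xC) = 0x6; 0x6 ⊕ 0x6 = 0x0.
P3: E(K, 0x6) = 0xC; 0x3 ⊕ 0xC = 0xF.
Blocks that differ from the original plaintext: P2, P3.

P1 = 0xB, P2 = 0x0, P3 = 0xF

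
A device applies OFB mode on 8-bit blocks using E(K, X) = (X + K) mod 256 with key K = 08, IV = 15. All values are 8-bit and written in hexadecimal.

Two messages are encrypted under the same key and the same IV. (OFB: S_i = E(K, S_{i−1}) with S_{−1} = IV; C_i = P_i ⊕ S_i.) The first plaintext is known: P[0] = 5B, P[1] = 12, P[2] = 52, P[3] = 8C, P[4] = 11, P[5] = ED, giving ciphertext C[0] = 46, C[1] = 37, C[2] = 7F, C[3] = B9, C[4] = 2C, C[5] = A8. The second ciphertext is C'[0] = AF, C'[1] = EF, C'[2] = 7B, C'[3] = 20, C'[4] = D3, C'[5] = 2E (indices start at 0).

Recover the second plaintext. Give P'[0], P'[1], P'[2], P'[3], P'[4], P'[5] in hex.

P'[0] = B2, P'[1] = CA, P'[2] = 56, P'[3] = 15, P'[4] = EE, P'[5] = 6B

In OFB with a reused IV, both messages share the same keystream S_i, so C_i ⊕ C'_i = P_i ⊕ P'_i and thus P'_i = P_i ⊕ C_i ⊕ C'_i.
P'[0]: 5B ⊕ 46 ⊕ AF = B2.
P'[1]: 12 ⊕ 37 ⊕ EF = CA.
P'[2]: 52 ⊕ 7F ⊕ 7B = 56.
P'[3]: 8C ⊕ B9 ⊕ 20 = 15.
P'[4]: 11 ⊕ 2C ⊕ D3 = EE.
P'[5]: ED ⊕ A8 ⊕ 2E = 6B.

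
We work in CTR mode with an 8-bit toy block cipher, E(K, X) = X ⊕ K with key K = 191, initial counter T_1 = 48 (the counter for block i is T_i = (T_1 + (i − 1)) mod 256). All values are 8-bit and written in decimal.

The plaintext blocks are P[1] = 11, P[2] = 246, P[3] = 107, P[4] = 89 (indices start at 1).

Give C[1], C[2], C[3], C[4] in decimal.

C[1] = 132, C[2] = 120, C[3] = 230, C[4] = 213

CTR encryption: S_i = E(K, T_i) where T_i is the counter for block i; C_i = P_i ⊕ S_i.
C[1]: T = 48, S = E(K, T) = 143; 11 ⊕ 143 = 132.
C[2]: T = 49, S = E(K, T) = 142; 246 ⊕ 142 = 120.
C[3]: T = 50, S = E(K, T) = 141; 107 ⊕ 141 = 230.
C[4]: T = 51, S = E(K, T) = 140; 89 ⊕ 140 = 213.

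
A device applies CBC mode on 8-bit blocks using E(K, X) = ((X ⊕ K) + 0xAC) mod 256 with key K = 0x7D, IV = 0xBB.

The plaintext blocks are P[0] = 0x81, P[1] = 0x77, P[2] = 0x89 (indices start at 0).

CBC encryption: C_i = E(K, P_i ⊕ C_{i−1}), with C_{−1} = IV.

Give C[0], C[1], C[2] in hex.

C[0] = 0xF3, C[1] = 0xA5, C[2] = 0xFD

C[0]: P[0] ⊕ 0xBB = 0x3A; E(K, 0x3A) = 0xF3.
C[1]: P[1] ⊕ 0xF3 = 0x84; E(K, 0x84) = 0xA5.
C[2]: P[2] ⊕ 0xA5 = 0x2C; E(K, 0x2C) = 0xFD.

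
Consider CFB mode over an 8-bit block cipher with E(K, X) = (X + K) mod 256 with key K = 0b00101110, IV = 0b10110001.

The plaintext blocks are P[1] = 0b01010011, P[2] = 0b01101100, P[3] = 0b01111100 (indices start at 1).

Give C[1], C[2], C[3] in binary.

CFB encryption: C_i = P_i ⊕ E(K, C_{i−1}), with C_{0} = IV.
C[1]: E(K, 0b10110001) = 0b11011111; 0b01010011 ⊕ 0b11011111 = 0b10001100.
C[2]: E(K, 0b10001100) = 0b10111010; 0b01101100 ⊕ 0b10111010 = 0b11010110.
C[3]: E(K, 0b11010110) = 0b00000100; 0b01111100 ⊕ 0b00000100 = 0b01111000.

C[1] = 0b10001100, C[2] = 0b11010110, C[3] = 0b01111000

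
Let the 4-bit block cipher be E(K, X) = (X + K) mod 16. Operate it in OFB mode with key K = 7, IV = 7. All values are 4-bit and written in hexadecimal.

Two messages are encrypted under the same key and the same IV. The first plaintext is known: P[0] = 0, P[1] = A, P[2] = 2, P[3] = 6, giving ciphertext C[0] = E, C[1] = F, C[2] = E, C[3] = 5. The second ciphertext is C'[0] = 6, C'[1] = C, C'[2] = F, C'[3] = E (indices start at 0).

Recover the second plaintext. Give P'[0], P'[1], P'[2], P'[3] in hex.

P'[0] = 8, P'[1] = 9, P'[2] = 3, P'[3] = D

In OFB with a reused IV, both messages share the same keystream S_i, so C_i ⊕ C'_i = P_i ⊕ P'_i and thus P'_i = P_i ⊕ C_i ⊕ C'_i.
P'[0]: 0 ⊕ E ⊕ 6 = 8.
P'[1]: A ⊕ F ⊕ C = 9.
P'[2]: 2 ⊕ E ⊕ F = 3.
P'[3]: 6 ⊕ 5 ⊕ E = D.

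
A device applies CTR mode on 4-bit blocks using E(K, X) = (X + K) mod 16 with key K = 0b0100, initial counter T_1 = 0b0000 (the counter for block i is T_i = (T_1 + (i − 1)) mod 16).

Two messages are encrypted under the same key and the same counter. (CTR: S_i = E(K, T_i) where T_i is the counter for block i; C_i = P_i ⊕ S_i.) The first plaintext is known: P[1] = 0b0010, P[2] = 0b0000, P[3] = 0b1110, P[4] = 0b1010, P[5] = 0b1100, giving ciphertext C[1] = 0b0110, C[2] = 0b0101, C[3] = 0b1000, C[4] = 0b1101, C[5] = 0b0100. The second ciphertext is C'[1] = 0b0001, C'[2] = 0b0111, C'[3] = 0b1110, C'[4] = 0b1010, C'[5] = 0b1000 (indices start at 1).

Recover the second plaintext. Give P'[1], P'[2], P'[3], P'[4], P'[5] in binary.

In CTR with a reused counter, both messages share the same keystream S_i, so C_i ⊕ C'_i = P_i ⊕ P'_i and thus P'_i = P_i ⊕ C_i ⊕ C'_i.
P'[1]: 0b0010 ⊕ 0b0110 ⊕ 0b0001 = 0b0101.
P'[2]: 0b0000 ⊕ 0b0101 ⊕ 0b0111 = 0b0010.
P'[3]: 0b1110 ⊕ 0b1000 ⊕ 0b1110 = 0b1000.
P'[4]: 0b1010 ⊕ 0b1101 ⊕ 0b1010 = 0b1101.
P'[5]: 0b1100 ⊕ 0b0100 ⊕ 0b1000 = 0b0000.

P'[1] = 0b0101, P'[2] = 0b0010, P'[3] = 0b1000, P'[4] = 0b1101, P'[5] = 0b0000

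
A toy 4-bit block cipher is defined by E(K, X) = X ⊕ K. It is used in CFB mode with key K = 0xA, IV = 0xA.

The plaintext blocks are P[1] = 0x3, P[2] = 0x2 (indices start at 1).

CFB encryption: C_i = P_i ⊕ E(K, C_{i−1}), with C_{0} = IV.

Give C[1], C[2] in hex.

C[1] = 0x3, C[2] = 0xB

C[1]: E(K, 0xA) = 0x0; 0x3 ⊕ 0x0 = 0x3.
C[2]: E(K, 0x3) = 0x9; 0x2 ⊕ 0x9 = 0xB.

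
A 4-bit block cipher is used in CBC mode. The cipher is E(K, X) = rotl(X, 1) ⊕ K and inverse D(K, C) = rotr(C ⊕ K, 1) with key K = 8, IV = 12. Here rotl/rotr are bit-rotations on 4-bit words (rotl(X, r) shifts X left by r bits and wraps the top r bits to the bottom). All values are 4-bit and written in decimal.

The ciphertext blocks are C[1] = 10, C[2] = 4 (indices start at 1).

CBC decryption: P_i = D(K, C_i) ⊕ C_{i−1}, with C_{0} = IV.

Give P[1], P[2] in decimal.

P[1] = 13, P[2] = 12

P[1]: D(K, 10) = 1; 1 ⊕ 12 = 13.
P[2]: D(K, 4) = 6; 6 ⊕ 10 = 12.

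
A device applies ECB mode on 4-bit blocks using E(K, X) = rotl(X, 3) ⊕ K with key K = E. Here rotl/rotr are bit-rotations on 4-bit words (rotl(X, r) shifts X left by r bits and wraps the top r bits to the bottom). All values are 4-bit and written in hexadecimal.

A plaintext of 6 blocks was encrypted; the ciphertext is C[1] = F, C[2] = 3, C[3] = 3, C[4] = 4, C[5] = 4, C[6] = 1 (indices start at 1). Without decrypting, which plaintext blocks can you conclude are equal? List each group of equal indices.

P[2] = P[3]; P[4] = P[5]

ECB encrypts each block independently with the same key, so equal ciphertext blocks imply equal plaintext blocks.
C[2] = C[3] = 3, so P[2] = P[3].
C[4] = C[5] = 4, so P[4] = P[5].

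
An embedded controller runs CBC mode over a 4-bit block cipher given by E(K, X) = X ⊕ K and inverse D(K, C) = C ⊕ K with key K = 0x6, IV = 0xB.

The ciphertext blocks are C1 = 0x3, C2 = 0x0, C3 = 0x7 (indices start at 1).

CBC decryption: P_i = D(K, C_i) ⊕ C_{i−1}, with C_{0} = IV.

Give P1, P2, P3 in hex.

P1 = 0xE, P2 = 0x5, P3 = 0x1

P1: D(K, 0x3) = 0x5; 0x5 ⊕ 0xB = 0xE.
P2: D(K, 0x0) = 0x6; 0x6 ⊕ 0x3 = 0x5.
P3: D(K, 0x7) = 0x1; 0x1 ⊕ 0x0 = 0x1.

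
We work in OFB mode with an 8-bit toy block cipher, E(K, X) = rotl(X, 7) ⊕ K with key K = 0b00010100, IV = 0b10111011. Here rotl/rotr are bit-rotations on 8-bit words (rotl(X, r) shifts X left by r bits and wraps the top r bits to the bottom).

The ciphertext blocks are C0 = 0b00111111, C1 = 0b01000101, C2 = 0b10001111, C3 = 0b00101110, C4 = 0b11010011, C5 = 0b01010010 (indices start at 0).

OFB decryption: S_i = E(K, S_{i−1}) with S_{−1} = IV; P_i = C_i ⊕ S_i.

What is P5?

P5 = 0b11000100

P0: S = E(K, 0b10111011) = 0b11001001; 0b00111111 ⊕ 0b11001001 = 0b11110110.
P1: S = E(K, 0b11001001) = 0b11110000; 0b01000101 ⊕ 0b11110000 = 0b10110101.
P2: S = E(K, 0b11110000) = 0b01101100; 0b10001111 ⊕ 0b01101100 = 0b11100011.
P3: S = E(K, 0b01101100) = 0b00100010; 0b00101110 ⊕ 0b00100010 = 0b00001100.
P4: S = E(K, 0b00100010) = 0b00000101; 0b11010011 ⊕ 0b00000101 = 0b11010110.
P5: S = E(K, 0b00000101) = 0b10010110; 0b01010010 ⊕ 0b10010110 = 0b11000100.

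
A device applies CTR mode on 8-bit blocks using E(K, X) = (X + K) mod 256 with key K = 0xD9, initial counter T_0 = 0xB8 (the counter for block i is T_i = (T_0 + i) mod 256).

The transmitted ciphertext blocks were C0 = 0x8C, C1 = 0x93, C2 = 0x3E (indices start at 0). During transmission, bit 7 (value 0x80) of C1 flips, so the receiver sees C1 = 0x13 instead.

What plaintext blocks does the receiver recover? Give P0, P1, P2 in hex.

P0 = 0x1D, P1 = 0x81, P2 = 0xAD

CTR decryption: S_i = E(K, T_i) where T_i is the counter for block i; P_i = C_i ⊕ S_i.
Only C1 changed, to 0x13. In CTR, a change in C_i flips the same bit in P_i only; the keystream is unaffected. Decrypting the received ciphertext:
P0: T = 0xB8, S = E(K, T) = 0x91; 0x8C ⊕ 0x91 = 0x1D.
P1: T = 0xB9, S = E(K, T) = 0x92; 0x13 ⊕ 0x92 = 0x81.
P2: T = 0xBA, S = E(K, T) = 0x93; 0x3E ⊕ 0x93 = 0xAD.
Blocks that differ from the original plaintext: P1.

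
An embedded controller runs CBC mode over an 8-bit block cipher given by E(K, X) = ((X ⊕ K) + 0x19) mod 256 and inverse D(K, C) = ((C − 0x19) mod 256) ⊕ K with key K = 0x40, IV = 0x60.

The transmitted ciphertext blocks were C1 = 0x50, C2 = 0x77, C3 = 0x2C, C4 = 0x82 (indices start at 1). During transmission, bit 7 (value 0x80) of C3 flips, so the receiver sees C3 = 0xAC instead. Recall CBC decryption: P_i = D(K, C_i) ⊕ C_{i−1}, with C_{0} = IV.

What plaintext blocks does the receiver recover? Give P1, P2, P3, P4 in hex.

P1 = 0x17, P2 = 0x4E, P3 = 0xA4, P4 = 0x85

Only C3 changed, to 0xAC. In CBC, a change in C_i garbles P_i and flips the same bit in P_{i+1}. Decrypting the received ciphertext:
P1: D(K, 0x50) = 0x77; 0x77 ⊕ 0x60 = 0x17.
P2: D(K, 0x77) = 0x1E; 0x1E ⊕ 0x50 = 0x4E.
P3: D(K, 0xAC) = 0xD3; 0xD3 ⊕ 0x77 = 0xA4.
P4: D(K, 0x82) = 0x29; 0x29 ⊕ 0xAC = 0x85.
Blocks that differ from the original plaintext: P3, P4.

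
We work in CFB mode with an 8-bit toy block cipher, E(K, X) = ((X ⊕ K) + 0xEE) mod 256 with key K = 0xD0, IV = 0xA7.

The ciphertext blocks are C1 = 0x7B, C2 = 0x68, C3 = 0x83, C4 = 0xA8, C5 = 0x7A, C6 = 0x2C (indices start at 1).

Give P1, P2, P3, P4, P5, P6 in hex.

P1 = 0x1E, P2 = 0xF1, P3 = 0x25, P4 = 0xE9, P5 = 0x1C, P6 = 0xB4

CFB decryption: P_i = C_i ⊕ E(K, C_{i−1}), with C_{0} = IV.
P1: E(K, 0xA7) = 0x65; 0x7B ⊕ 0x65 = 0x1E.
P2: E(K, 0x7B) = 0x99; 0x68 ⊕ 0x99 = 0xF1.
P3: E(K, 0x68) = 0xA6; 0x83 ⊕ 0xA6 = 0x25.
P4: E(K, 0x83) = 0x41; 0xA8 ⊕ 0x41 = 0xE9.
P5: E(K, 0xA8) = 0x66; 0x7A ⊕ 0x66 = 0x1C.
P6: E(K, 0x7A) = 0x98; 0x2C ⊕ 0x98 = 0xB4.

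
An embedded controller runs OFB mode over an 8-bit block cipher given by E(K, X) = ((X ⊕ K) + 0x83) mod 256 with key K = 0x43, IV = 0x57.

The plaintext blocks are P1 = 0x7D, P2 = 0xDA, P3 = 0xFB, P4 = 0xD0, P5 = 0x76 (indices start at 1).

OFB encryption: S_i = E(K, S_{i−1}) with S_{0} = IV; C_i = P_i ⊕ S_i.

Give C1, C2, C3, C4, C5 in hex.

C1 = 0xEA, C2 = 0x8D, C3 = 0x6C, C4 = 0x87, C5 = 0xE1

C1: S = E(K, 0x57) = 0x97; 0x7D ⊕ 0x97 = 0xEA.
C2: S = E(K, 0x97) = 0x57; 0xDA ⊕ 0x57 = 0x8D.
C3: S = E(K, 0x57) = 0x97; 0xFB ⊕ 0x97 = 0x6C.
C4: S = E(K, 0x97) = 0x57; 0xD0 ⊕ 0x57 = 0x87.
C5: S = E(K, 0x57) = 0x97; 0x76 ⊕ 0x97 = 0xE1.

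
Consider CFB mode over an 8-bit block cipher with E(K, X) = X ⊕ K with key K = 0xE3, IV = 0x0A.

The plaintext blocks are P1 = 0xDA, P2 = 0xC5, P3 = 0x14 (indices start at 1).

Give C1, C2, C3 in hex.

C1 = 0x33, C2 = 0x15, C3 = 0xE2

CFB encryption: C_i = P_i ⊕ E(K, C_{i−1}), with C_{0} = IV.
C1: E(K, 0x0A) = 0xE9; 0xDA ⊕ 0xE9 = 0x33.
C2: E(K, 0x33) = 0xD0; 0xC5 ⊕ 0xD0 = 0x15.
C3: E(K, 0x15) = 0xF6; 0x14 ⊕ 0xF6 = 0xE2.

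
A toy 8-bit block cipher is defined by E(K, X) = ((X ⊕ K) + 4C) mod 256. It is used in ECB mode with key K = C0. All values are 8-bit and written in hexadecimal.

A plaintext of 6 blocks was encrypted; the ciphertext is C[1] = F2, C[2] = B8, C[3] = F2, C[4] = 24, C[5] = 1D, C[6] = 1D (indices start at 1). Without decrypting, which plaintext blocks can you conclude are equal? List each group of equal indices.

ECB encrypts each block independently with the same key, so equal ciphertext blocks imply equal plaintext blocks.
C[1] = C[3] = F2, so P[1] = P[3].
C[5] = C[6] = 1D, so P[5] = P[6].

P[1] = P[3]; P[5] = P[6]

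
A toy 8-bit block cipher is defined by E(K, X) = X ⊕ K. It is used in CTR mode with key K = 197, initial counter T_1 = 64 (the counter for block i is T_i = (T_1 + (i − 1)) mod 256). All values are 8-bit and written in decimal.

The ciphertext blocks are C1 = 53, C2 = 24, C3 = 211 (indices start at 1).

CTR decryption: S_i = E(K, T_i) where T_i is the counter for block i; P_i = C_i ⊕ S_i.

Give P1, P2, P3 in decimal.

P1 = 176, P2 = 156, P3 = 84

P1: T = 64, S = E(K, T) = 133; 53 ⊕ 133 = 176.
P2: T = 65, S = E(K, T) = 132; 24 ⊕ 132 = 156.
P3: T = 66, S = E(K, T) = 135; 211 ⊕ 135 = 84.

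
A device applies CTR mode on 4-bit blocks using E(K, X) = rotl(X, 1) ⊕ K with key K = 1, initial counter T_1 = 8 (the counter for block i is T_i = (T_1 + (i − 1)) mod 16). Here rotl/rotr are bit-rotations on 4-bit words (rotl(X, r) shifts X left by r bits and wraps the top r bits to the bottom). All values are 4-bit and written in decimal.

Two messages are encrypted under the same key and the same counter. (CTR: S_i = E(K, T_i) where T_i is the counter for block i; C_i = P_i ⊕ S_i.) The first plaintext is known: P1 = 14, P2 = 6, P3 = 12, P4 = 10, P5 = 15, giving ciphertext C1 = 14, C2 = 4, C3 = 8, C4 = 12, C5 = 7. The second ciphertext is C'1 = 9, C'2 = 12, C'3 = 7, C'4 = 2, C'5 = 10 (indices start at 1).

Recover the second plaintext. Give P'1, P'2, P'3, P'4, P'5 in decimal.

P'1 = 9, P'2 = 14, P'3 = 3, P'4 = 4, P'5 = 2

In CTR with a reused counter, both messages share the same keystream S_i, so C_i ⊕ C'_i = P_i ⊕ P'_i and thus P'_i = P_i ⊕ C_i ⊕ C'_i.
P'1: 14 ⊕ 14 ⊕ 9 = 9.
P'2: 6 ⊕ 4 ⊕ 12 = 14.
P'3: 12 ⊕ 8 ⊕ 7 = 3.
P'4: 10 ⊕ 12 ⊕ 2 = 4.
P'5: 15 ⊕ 7 ⊕ 10 = 2.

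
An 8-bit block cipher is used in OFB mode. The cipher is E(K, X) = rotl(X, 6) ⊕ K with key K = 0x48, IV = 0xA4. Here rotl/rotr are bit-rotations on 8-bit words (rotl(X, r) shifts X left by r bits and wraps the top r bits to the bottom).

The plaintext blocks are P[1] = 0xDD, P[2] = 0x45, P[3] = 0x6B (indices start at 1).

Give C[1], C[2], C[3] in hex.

C[1] = 0xBC, C[2] = 0x55, C[3] = 0x27

OFB encryption: S_i = E(K, S_{i−1}) with S_{0} = IV; C_i = P_i ⊕ S_i.
C[1]: S = E(K, 0xA4) = 0x61; 0xDD ⊕ 0x61 = 0xBC.
C[2]: S = E(K, 0x61) = 0x10; 0x45 ⊕ 0x10 = 0x55.
C[3]: S = E(K, 0x10) = 0x4C; 0x6B ⊕ 0x4C = 0x27.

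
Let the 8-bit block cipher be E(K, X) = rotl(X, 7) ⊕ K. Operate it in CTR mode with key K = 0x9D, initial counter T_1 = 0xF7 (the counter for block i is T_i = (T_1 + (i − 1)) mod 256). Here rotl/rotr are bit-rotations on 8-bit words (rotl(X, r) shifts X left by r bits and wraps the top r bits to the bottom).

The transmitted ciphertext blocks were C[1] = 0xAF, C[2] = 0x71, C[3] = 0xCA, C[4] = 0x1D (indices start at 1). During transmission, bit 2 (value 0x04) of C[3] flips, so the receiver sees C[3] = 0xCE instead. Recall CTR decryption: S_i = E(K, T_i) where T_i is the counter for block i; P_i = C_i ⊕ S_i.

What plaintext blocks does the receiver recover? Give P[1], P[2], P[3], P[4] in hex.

P[1] = 0xC9, P[2] = 0x90, P[3] = 0xAF, P[4] = 0xFD

Only C[3] changed, to 0xCE. In CTR, a change in C_i flips the same bit in P_i only; the keystream is unaffected. Decrypting the received ciphertext:
P[1]: T = 0xF7, S = E(K, T) = 0x66; 0xAF ⊕ 0x66 = 0xC9.
P[2]: T = 0xF8, S = E(K, T) = 0xE1; 0x71 ⊕ 0xE1 = 0x90.
P[3]: T = 0xF9, S = E(K, T) = 0x61; 0xCE ⊕ 0x61 = 0xAF.
P[4]: T = 0xFA, S = E(K, T) = 0xE0; 0x1D ⊕ 0xE0 = 0xFD.
Blocks that differ from the original plaintext: P[3].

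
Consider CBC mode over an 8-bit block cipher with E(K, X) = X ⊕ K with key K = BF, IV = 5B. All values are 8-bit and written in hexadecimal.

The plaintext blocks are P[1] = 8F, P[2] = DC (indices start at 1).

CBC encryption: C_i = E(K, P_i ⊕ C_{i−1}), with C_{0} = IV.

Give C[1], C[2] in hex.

C[1]: P[1] ⊕ 5B = D4; E(K, D4) = 6B.
C[2]: P[2] ⊕ 6B = B7; E(K, B7) = 08.

C[1] = 6B, C[2] = 08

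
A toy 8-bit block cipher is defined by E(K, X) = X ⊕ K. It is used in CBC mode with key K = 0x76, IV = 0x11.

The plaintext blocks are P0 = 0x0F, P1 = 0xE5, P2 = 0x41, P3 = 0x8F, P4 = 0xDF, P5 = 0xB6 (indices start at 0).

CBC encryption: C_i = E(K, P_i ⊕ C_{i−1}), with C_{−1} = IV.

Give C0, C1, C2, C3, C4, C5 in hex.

C0: P0 ⊕ 0x11 = 0x1E; E(K, 0x1E) = 0x68.
C1: P1 ⊕ 0x68 = 0x8D; E(K, 0x8D) = 0xFB.
C2: P2 ⊕ 0xFB = 0xBA; E(K, 0xBA) = 0xCC.
C3: P3 ⊕ 0xCC = 0x43; E(K, 0x43) = 0x35.
C4: P4 ⊕ 0x35 = 0xEA; E(K, 0xEA) = 0x9C.
C5: P5 ⊕ 0x9C = 0x2A; E(K, 0x2A) = 0x5C.

C0 = 0x68, C1 = 0xFB, C2 = 0xCC, C3 = 0x35, C4 = 0x9C, C5 = 0x5C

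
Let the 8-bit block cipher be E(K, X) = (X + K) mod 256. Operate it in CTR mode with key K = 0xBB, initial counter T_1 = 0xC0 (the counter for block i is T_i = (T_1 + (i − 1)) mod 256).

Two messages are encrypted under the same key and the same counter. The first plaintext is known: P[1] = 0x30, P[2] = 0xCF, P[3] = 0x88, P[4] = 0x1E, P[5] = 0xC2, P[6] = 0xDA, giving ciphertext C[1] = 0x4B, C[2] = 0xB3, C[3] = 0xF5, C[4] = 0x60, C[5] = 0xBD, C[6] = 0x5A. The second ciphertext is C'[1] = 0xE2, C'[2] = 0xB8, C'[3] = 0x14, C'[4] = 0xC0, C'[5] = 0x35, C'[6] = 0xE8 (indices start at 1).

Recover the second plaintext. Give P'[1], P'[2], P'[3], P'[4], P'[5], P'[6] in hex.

In CTR with a reused counter, both messages share the same keystream S_i, so C_i ⊕ C'_i = P_i ⊕ P'_i and thus P'_i = P_i ⊕ C_i ⊕ C'_i.
P'[1]: 0x30 ⊕ 0x4B ⊕ 0xE2 = 0x99.
P'[2]: 0xCF ⊕ 0xB3 ⊕ 0xB8 = 0xC4.
P'[3]: 0x88 ⊕ 0xF5 ⊕ 0x14 = 0x69.
P'[4]: 0x1E ⊕ 0x60 ⊕ 0xC0 = 0xBE.
P'[5]: 0xC2 ⊕ 0xBD ⊕ 0x35 = 0x4A.
P'[6]: 0xDA ⊕ 0x5A ⊕ 0xE8 = 0x68.

P'[1] = 0x99, P'[2] = 0xC4, P'[3] = 0x69, P'[4] = 0xBE, P'[5] = 0x4A, P'[6] = 0x68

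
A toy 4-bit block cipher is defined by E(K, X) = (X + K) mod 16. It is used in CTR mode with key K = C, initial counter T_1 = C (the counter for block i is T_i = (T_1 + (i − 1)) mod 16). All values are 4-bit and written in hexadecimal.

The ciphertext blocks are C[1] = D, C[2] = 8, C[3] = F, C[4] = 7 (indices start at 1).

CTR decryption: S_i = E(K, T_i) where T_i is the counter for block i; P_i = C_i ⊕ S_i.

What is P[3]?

P[3] = 5

P[3]: T = E, S = E(K, T) = A; F ⊕ A = 5.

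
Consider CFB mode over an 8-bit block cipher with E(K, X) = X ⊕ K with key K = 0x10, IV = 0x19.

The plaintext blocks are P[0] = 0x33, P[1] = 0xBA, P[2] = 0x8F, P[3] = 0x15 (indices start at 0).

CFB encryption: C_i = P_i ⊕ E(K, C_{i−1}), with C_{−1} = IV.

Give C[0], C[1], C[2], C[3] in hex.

C[0] = 0x3A, C[1] = 0x90, C[2] = 0x0F, C[3] = 0x0A

C[0]: E(K, 0x19) = 0x09; 0x33 ⊕ 0x09 = 0x3A.
C[1]: E(K, 0x3A) = 0x2A; 0xBA ⊕ 0x2A = 0x90.
C[2]: E(K, 0x90) = 0x80; 0x8F ⊕ 0x80 = 0x0F.
C[3]: E(K, 0x0F) = 0x1F; 0x15 ⊕ 0x1F = 0x0A.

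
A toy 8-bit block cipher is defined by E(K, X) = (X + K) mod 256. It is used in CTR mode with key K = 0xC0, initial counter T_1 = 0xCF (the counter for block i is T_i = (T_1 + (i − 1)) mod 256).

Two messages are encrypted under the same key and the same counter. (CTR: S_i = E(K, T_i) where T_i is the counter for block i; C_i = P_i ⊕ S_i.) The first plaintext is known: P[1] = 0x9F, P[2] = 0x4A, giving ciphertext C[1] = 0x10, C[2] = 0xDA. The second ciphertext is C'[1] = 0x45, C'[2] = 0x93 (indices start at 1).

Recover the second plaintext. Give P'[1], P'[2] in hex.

P'[1] = 0xCA, P'[2] = 0x03

In CTR with a reused counter, both messages share the same keystream S_i, so C_i ⊕ C'_i = P_i ⊕ P'_i and thus P'_i = P_i ⊕ C_i ⊕ C'_i.
P'[1]: 0x9F ⊕ 0x10 ⊕ 0x45 = 0xCA.
P'[2]: 0x4A ⊕ 0xDA ⊕ 0x93 = 0x03.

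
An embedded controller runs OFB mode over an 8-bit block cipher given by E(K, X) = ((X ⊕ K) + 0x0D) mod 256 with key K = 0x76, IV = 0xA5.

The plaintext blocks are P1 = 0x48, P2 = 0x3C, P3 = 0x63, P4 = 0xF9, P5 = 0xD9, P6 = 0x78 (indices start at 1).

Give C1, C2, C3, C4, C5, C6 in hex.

C1 = 0xA8, C2 = 0x9F, C3 = 0x81, C4 = 0x58, C5 = 0x3D, C6 = 0xE7

OFB encryption: S_i = E(K, S_{i−1}) with S_{0} = IV; C_i = P_i ⊕ S_i.
C1: S = E(K, 0xA5) = 0xE0; 0x48 ⊕ 0xE0 = 0xA8.
C2: S = E(K, 0xE0) = 0xA3; 0x3C ⊕ 0xA3 = 0x9F.
C3: S = E(K, 0xA3) = 0xE2; 0x63 ⊕ 0xE2 = 0x81.
C4: S = E(K, 0xE2) = 0xA1; 0xF9 ⊕ 0xA1 = 0x58.
C5: S = E(K, 0xA1) = 0xE4; 0xD9 ⊕ 0xE4 = 0x3D.
C6: S = E(K, 0xE4) = 0x9F; 0x78 ⊕ 0x9F = 0xE7.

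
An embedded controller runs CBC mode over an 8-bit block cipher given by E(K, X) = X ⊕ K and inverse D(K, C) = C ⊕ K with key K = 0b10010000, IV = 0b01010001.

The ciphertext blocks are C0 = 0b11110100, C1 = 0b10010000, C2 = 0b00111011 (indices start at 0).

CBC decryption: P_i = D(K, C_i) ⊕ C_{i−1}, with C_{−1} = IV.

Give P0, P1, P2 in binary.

P0: D(K, 0b11110100) = 0b01100100; 0b01100100 ⊕ 0b01010001 = 0b00110101.
P1: D(K, 0b10010000) = 0b00000000; 0b00000000 ⊕ 0b11110100 = 0b11110100.
P2: D(K, 0b00111011) = 0b10101011; 0b10101011 ⊕ 0b10010000 = 0b00111011.

P0 = 0b00110101, P1 = 0b11110100, P2 = 0b00111011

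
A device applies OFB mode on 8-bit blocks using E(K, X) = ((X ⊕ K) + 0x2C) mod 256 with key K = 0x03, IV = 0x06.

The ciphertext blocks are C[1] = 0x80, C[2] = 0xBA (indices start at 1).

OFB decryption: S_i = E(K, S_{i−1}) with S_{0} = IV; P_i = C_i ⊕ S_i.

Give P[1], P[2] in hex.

P[1] = 0xB1, P[2] = 0xE4

P[1]: S = E(K, 0x06) = 0x31; 0x80 ⊕ 0x31 = 0xB1.
P[2]: S = E(K, 0x31) = 0x5E; 0xBA ⊕ 0x5E = 0xE4.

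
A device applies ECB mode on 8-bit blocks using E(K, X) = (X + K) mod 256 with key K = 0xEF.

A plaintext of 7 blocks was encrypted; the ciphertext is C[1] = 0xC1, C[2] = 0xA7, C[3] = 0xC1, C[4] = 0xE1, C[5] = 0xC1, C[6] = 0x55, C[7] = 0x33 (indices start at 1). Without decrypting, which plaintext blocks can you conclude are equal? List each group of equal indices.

ECB encrypts each block independently with the same key, so equal ciphertext blocks imply equal plaintext blocks.
C[1] = C[3] = C[5] = 0xC1, so P[1] = P[3] = P[5].

P[1] = P[3] = P[5]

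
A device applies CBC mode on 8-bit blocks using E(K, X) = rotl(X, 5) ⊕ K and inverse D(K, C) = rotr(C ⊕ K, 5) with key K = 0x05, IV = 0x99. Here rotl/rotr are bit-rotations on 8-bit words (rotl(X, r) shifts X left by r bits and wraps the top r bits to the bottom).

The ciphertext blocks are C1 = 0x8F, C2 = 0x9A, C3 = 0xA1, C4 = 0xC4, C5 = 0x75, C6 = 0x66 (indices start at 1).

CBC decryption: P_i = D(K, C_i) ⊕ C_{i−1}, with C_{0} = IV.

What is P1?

P1 = 0xCD

P1: D(K, 0x8F) = 0x54; 0x54 ⊕ 0x99 = 0xCD.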